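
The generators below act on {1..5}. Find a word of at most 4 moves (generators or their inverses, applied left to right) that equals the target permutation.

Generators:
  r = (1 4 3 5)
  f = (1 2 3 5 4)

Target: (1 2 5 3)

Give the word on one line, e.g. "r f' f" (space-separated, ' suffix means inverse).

r r f' r'

  after r: (1 4 3 5)
  after r: (1 3)(4 5)
  after f': (1 2)(3 4)
  after r': (1 2 5 3)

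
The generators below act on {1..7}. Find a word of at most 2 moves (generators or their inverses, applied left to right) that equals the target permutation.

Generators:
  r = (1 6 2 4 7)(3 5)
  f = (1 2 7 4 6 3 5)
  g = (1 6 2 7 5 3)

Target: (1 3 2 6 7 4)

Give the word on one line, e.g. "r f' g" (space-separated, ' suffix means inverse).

f' r

  after f': (1 5 3 6 4 7 2)
  after r: (1 3 2 6 7 4)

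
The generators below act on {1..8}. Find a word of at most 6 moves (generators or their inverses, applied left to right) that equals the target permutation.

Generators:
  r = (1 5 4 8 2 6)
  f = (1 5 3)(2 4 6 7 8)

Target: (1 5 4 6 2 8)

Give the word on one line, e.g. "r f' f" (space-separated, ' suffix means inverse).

f f r' f'

  after f: (1 5 3)(2 4 6 7 8)
  after f: (1 3 5)(2 6 8 4 7)
  after r': (1 3)(4 7 8 5 6)
  after f': (1 5 4 6 2 8)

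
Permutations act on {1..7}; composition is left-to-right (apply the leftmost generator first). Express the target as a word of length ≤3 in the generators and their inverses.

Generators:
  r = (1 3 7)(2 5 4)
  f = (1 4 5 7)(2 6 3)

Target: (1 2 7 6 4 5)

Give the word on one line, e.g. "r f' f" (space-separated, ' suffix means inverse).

r' f' r'

  after r': (1 7 3)(2 4 5)
  after f': (1 5 3 7 6 2)
  after r': (1 2 7 6 4 5)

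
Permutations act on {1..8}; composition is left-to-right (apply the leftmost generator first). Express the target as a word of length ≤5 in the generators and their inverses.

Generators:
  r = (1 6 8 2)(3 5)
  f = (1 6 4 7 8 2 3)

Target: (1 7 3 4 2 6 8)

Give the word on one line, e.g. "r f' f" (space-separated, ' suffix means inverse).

f' f' f' f'

  after f': (1 3 2 8 7 4 6)
  after f': (1 2 7 6 3 8 4)
  after f': (1 8 6 2 4 3 7)
  after f': (1 7 3 4 2 6 8)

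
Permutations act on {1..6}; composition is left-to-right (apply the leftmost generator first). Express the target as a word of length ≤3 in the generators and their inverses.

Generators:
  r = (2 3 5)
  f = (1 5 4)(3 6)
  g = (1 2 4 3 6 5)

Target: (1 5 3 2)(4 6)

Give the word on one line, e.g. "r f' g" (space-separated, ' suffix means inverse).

f' g' r'

  after f': (1 4 5)(3 6)
  after g': (1 2)(4 6)
  after r': (1 5 3 2)(4 6)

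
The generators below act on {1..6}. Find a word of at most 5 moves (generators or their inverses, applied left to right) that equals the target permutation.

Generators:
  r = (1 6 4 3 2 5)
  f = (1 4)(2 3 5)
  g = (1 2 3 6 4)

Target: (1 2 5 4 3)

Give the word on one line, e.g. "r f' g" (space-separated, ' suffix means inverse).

f f g r' f'

  after f: (1 4)(2 3 5)
  after f: (2 5 3)
  after g: (1 2 5 6 4)
  after r': (1 3 4 5)
  after f': (1 2 5 4 3)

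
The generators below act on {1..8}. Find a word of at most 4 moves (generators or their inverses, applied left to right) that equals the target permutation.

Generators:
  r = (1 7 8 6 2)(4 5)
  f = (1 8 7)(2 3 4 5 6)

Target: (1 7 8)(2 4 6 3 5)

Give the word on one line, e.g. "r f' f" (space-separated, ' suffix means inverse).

  after f: (1 8 7)(2 3 4 5 6)
  after f: (1 7 8)(2 4 6 3 5)

f f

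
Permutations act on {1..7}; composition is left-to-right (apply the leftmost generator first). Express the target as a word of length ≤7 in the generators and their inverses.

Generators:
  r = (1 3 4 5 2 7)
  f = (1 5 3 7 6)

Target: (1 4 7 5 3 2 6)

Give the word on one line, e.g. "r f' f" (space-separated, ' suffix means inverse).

  after r': (1 7 2 5 4 3)
  after f: (1 6)(2 3 5 4 7)
  after f: (2 7)(4 6 5)
  after f: (1 5 4)(2 6 3 7)
  after r': (1 4 7 5 3 2 6)

r' f f f r'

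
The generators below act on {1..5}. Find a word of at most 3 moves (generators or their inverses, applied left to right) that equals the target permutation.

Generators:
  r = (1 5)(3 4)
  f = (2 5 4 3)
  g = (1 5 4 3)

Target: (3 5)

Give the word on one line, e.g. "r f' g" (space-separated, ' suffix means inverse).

  after g: (1 5 4 3)
  after r: (3 5)

g r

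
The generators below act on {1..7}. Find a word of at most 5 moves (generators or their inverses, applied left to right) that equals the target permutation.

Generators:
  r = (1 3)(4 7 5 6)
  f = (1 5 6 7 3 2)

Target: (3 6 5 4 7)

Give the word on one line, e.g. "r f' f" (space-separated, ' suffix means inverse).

f' r' f' r'

  after f': (1 2 3 7 6 5)
  after r': (1 2)(3 4 6 7 5)
  after f': (1 3 4 5 7)
  after r': (3 6 5 4 7)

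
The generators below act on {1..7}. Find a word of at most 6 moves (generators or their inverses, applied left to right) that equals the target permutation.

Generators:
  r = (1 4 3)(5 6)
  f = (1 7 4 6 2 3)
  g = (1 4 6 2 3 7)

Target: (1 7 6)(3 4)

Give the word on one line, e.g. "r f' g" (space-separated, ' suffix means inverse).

g' g' r' r' g'

  after g': (1 7 3 2 6 4)
  after g': (1 3 6)(2 4 7)
  after r': (1 4 7 2)(3 5 6)
  after r': (2 3 6 4 7)
  after g': (1 7 6)(3 4)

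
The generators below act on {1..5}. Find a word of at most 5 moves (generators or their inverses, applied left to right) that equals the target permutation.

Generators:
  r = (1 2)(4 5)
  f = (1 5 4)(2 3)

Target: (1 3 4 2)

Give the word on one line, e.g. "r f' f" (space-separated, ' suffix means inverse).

  after r: (1 2)(4 5)
  after f': (1 3 2 4)
  after r': (1 3)(2 5 4)
  after f: (1 2 4 3 5)
  after f: (1 3 4 2)

r f' r' f f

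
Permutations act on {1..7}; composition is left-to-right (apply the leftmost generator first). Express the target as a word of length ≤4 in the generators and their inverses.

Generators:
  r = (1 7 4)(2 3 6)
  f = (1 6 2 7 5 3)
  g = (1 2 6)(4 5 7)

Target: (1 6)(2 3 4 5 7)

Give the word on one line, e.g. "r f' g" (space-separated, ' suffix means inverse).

g g f r'

  after g: (1 2 6)(4 5 7)
  after g: (1 6 2)(4 7 5)
  after f: (1 2 6 7 3)(4 5)
  after r': (1 6)(2 3 4 5 7)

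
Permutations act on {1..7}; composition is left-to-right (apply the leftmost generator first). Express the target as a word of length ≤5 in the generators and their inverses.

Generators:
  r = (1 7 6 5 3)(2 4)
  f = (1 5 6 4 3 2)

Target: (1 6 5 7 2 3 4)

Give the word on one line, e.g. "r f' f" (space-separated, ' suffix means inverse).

r r r f

  after r: (1 7 6 5 3)(2 4)
  after r: (1 6 3 7 5)
  after r: (1 5 7 3 6)(2 4)
  after f: (1 6 5 7 2 3 4)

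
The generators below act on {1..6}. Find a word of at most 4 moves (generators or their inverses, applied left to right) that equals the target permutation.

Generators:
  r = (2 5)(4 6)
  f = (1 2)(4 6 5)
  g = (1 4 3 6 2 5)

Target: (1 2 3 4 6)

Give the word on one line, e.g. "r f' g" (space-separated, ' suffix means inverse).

  after r: (2 5)(4 6)
  after f: (1 2 4 5)
  after r': (1 5)(2 6 4)
  after g': (1 2 3 4 6)

r f r' g'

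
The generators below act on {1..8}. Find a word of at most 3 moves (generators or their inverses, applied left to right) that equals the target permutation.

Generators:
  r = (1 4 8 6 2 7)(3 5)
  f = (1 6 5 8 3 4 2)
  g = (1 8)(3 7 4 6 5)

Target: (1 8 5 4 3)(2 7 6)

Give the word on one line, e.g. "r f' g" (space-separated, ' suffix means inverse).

f' r' r'

  after f': (1 2 4 3 8 5 6)
  after r': (1 6 7 2)(3 4 5 8)
  after r': (1 8 5 4 3)(2 7 6)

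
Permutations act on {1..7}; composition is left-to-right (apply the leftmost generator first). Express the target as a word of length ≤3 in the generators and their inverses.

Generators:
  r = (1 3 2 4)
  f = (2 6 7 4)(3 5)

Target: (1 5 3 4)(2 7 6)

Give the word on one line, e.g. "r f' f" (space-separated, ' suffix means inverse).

  after r: (1 3 2 4)
  after f': (1 5 3 4)(2 7 6)

r f'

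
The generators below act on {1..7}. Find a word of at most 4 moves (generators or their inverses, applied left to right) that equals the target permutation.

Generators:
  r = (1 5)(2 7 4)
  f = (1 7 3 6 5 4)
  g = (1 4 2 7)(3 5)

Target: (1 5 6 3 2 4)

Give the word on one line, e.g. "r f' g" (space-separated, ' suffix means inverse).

  after g': (1 7 2 4)(3 5)
  after f: (1 3 4 7 2)(5 6)
  after g: (1 5 6 3 2 4)

g' f g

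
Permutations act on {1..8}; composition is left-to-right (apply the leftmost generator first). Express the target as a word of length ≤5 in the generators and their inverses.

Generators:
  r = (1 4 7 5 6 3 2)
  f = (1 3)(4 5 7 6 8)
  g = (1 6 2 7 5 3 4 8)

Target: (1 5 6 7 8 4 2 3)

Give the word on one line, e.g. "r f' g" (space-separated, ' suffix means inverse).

  after g: (1 6 2 7 5 3 4 8)
  after f': (1 7 4 6 2 5)(3 8)
  after g: (1 5 6 7 8 4 2 3)

g f' g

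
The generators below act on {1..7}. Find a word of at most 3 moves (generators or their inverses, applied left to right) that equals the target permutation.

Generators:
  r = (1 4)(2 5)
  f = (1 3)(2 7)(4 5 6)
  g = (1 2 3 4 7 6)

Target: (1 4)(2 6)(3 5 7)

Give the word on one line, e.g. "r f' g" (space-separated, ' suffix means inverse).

  after g: (1 2 3 4 7 6)
  after f: (1 7 4 2)(3 5 6)
  after g': (1 4)(2 6)(3 5 7)

g f g'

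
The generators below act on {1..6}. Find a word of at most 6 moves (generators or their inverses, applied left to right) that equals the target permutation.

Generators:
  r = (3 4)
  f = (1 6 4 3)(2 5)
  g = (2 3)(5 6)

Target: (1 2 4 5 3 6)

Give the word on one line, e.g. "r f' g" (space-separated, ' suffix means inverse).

f g' r' f

  after f: (1 6 4 3)(2 5)
  after g': (1 5 3)(2 6 4)
  after r': (1 5 4 2 6 3)
  after f: (1 2 4 5 3 6)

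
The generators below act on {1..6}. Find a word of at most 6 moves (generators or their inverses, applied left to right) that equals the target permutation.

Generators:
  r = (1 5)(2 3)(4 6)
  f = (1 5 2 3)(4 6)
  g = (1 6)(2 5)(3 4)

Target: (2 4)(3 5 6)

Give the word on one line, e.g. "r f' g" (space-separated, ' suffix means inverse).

r' g r' f

  after r': (1 5)(2 3)(4 6)
  after g: (1 2 4)(3 5 6)
  after r': (1 3)(2 6)(4 5)
  after f: (2 4)(3 5 6)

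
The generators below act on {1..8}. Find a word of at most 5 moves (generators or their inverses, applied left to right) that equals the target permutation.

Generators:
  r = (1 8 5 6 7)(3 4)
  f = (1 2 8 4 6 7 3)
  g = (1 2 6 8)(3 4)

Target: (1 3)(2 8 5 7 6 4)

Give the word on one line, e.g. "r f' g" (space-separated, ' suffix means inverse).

  after f': (1 3 7 6 4 8 2)
  after g': (1 4 6 3 7 2 8)
  after r: (1 3)(2 5 6 4 7)
  after r: (1 4)(2 6 3 8 5 7)
  after g: (1 3)(2 8 5 7 6 4)

f' g' r r g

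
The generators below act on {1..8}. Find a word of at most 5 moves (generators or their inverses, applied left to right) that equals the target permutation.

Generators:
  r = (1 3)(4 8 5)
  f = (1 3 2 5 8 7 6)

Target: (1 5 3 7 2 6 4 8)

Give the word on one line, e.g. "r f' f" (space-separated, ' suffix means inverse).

f' f' f' r

  after f': (1 6 7 8 5 2 3)
  after f': (1 7 5 3 6 8 2)
  after f': (1 8 3 7 2 6 5)
  after r: (1 5 3 7 2 6 4 8)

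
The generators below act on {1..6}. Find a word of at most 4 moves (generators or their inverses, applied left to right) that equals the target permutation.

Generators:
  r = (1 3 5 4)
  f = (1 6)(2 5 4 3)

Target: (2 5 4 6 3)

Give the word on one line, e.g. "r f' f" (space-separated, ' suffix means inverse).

  after r: (1 3 5 4)
  after f': (1 4 6)(2 3)
  after r: (2 5 4 6 3)

r f' r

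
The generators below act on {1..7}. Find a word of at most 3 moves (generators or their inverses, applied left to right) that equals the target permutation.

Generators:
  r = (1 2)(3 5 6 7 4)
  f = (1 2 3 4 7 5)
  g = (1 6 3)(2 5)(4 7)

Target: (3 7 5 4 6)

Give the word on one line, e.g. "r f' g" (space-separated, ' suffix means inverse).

  after r': (1 2)(3 4 7 6 5)
  after r': (3 7 5 4 6)

r' r'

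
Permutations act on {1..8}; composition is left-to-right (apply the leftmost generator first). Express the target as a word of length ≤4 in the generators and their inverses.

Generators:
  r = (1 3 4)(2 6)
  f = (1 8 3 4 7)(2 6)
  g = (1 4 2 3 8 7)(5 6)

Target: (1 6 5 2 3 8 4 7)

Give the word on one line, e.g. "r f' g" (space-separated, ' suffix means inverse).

f f g' r'

  after f: (1 8 3 4 7)(2 6)
  after f: (1 3 7 8 4)
  after g': (1 2 4 7 3 8)(5 6)
  after r': (1 6 5 2 3 8 4 7)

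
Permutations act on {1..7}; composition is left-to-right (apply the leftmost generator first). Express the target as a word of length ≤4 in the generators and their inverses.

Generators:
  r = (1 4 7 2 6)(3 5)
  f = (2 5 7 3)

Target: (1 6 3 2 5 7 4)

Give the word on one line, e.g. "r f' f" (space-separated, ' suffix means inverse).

  after r': (1 6 2 7 4)(3 5)
  after f': (1 6 3 2 5 7 4)

r' f'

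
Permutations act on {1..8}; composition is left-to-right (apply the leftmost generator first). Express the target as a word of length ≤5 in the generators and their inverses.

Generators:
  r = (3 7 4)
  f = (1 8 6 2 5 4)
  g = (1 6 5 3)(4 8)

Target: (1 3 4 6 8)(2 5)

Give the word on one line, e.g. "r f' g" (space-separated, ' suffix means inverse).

f' f' g f'

  after f': (1 4 5 2 6 8)
  after f': (1 5 6)(2 8 4)
  after g: (1 3)(2 4)
  after f': (1 3 4 6 8)(2 5)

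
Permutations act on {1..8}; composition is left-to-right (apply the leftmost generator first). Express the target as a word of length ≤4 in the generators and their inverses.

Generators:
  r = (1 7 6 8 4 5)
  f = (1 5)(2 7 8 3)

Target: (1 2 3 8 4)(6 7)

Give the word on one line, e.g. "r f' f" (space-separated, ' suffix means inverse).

r f'

  after r: (1 7 6 8 4 5)
  after f': (1 2 3 8 4)(6 7)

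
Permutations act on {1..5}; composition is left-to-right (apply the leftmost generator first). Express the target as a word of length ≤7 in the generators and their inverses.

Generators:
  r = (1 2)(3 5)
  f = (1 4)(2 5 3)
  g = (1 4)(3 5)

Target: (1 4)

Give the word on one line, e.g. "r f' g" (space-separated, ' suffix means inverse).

f' g f f g'

  after f': (1 4)(2 3 5)
  after g: (2 5)
  after f: (1 4)(2 3)
  after f: (3 5)
  after g': (1 4)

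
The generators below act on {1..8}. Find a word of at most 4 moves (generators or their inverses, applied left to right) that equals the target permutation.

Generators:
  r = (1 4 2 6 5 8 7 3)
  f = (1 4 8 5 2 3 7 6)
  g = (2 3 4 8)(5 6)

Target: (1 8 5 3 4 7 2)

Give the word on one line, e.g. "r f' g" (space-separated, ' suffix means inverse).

  after g: (2 3 4 8)(5 6)
  after f': (1 6 8 5 7 3)
  after g: (1 5 7 4 8 6 2 3)
  after r: (1 8 5 3 4 7 2)

g f' g r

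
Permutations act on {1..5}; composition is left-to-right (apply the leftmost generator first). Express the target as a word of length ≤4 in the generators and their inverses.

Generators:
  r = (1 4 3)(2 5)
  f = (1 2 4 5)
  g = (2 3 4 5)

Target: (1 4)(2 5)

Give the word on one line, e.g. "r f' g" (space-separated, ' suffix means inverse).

f f

  after f: (1 2 4 5)
  after f: (1 4)(2 5)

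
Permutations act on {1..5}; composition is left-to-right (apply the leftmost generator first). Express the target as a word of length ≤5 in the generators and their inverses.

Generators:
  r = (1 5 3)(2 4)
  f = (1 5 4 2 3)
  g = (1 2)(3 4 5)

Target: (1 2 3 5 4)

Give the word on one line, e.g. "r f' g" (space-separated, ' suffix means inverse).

  after r': (1 3 5)(2 4)
  after r': (1 5 3)
  after g: (1 3 2)(4 5)
  after g: (1 4 3)
  after f: (1 2 3 5 4)

r' r' g g f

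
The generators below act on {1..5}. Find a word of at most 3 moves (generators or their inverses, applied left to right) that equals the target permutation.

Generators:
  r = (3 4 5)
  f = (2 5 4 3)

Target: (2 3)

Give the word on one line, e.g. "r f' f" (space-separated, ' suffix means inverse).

f r

  after f: (2 5 4 3)
  after r: (2 3)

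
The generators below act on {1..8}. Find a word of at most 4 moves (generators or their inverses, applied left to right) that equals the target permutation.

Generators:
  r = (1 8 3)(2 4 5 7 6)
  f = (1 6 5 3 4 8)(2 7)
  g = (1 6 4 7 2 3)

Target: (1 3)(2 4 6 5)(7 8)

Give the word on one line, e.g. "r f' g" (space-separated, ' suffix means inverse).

  after r: (1 8 3)(2 4 5 7 6)
  after r: (1 3 8)(2 5 6 4 7)
  after g: (2 5 4)(3 8 6 7)
  after r': (1 3)(2 4 6 5)(7 8)

r r g r'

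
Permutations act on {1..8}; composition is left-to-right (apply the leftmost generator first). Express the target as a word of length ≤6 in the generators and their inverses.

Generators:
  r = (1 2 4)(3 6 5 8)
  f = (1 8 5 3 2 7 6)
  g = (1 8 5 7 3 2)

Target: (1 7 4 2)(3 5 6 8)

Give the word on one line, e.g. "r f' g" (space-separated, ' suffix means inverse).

g f' f' f' r'

  after g: (1 8 5 7 3 2)
  after f': (2 6 7 5)
  after f': (1 6 2 7 8)(3 5)
  after f': (1 7)(3 8 6)
  after r': (1 7 4 2)(3 5 6 8)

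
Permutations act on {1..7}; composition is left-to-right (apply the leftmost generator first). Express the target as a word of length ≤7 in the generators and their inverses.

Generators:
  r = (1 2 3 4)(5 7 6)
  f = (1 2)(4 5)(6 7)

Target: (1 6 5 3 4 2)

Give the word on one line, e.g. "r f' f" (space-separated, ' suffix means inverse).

  after r: (1 2 3 4)(5 7 6)
  after r: (1 3)(2 4)(5 6 7)
  after r: (1 4 3 2)
  after f': (1 5 4 3)(6 7)
  after r': (1 6 5 3 4 2)

r r r f' r'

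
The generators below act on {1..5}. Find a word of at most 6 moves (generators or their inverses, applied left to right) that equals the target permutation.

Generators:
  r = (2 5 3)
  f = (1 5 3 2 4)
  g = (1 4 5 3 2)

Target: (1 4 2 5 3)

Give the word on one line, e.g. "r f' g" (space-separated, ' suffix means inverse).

  after g': (1 2 3 5 4)
  after f: (1 4 5)
  after g': (2 3 5)
  after f': (1 4 2 5 3)

g' f g' f'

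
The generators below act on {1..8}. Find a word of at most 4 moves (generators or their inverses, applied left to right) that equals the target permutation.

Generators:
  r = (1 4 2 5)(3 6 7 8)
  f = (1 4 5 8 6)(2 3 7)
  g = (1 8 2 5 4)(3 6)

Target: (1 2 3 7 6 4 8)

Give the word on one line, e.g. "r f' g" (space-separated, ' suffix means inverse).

f' g' r' g

  after f': (1 6 8 5 4)(2 7 3)
  after g': (1 3 8 2 7 6)
  after r': (1 8 4)(2 6 5)(3 7)
  after g: (1 2 3 7 6 4 8)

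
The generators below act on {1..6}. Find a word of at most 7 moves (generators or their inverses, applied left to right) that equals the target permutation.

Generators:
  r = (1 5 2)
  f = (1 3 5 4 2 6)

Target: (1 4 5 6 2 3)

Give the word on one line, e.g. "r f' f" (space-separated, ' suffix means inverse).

f' f' f' r' r'

  after f': (1 6 2 4 5 3)
  after f': (1 2 5)(3 6 4)
  after f': (1 4)(2 3)(5 6)
  after r': (1 4 2 3 5 6)
  after r': (1 4 5 6 2 3)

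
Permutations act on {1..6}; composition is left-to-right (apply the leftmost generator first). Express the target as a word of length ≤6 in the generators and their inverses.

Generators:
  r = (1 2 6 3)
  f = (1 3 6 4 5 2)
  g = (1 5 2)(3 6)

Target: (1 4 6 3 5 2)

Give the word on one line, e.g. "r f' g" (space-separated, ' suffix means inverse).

f f f r r

  after f: (1 3 6 4 5 2)
  after f: (1 6 5)(2 3 4)
  after f: (1 4)(2 6)(3 5)
  after r: (1 4 2 3 5)
  after r: (1 4 6 3 5 2)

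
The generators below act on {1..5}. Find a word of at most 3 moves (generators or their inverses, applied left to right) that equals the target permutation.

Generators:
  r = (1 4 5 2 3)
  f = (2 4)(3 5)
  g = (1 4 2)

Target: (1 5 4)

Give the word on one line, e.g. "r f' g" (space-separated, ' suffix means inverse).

f' r r

  after f': (2 4)(3 5)
  after r: (1 4 3 2 5)
  after r: (1 5 4)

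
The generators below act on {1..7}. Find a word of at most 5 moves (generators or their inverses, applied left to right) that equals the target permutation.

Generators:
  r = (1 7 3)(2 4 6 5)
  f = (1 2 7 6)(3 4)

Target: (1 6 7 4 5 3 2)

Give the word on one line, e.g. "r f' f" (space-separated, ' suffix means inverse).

r' r' f

  after r': (1 3 7)(2 5 6 4)
  after r': (1 7 3)(2 6)(4 5)
  after f: (1 6 7 4 5 3 2)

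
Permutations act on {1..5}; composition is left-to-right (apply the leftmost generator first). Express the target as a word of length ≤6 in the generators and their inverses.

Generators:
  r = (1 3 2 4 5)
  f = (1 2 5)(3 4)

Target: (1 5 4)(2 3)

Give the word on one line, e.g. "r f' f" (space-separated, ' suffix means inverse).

  after f': (1 5 2)(3 4)
  after f': (1 2 5)
  after f': (3 4)
  after r': (1 5 4)(2 3)

f' f' f' r'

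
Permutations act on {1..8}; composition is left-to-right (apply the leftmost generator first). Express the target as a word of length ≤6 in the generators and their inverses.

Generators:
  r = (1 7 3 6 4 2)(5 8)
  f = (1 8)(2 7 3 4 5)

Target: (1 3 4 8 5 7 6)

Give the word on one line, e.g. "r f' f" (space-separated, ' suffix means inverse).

  after r: (1 7 3 6 4 2)(5 8)
  after f: (1 3 6 5)(2 8)(4 7)
  after r': (1 7 6 8 4)(2 5)
  after f: (1 3 4 8 5 7 6)

r f r' f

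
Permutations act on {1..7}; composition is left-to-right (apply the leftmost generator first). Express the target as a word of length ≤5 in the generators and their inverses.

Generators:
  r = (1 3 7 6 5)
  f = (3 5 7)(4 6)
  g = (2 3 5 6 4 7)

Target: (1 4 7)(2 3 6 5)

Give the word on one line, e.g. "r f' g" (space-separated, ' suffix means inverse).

r' r' f g' f

  after r': (1 5 6 7 3)
  after r': (1 6 3 5 7)
  after f: (1 4 6 5 3 7)
  after g': (1 6 3 4 5 2 7)
  after f: (1 4 7)(2 3 6 5)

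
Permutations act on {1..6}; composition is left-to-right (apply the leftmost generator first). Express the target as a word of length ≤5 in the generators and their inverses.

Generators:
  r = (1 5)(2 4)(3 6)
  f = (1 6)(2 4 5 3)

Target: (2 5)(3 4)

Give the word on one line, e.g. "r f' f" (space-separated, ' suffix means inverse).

  after f: (1 6)(2 4 5 3)
  after f: (2 5)(3 4)
  after r': (1 5 4 6 3 2)
  after r': (2 5)(3 4)

f f r' r'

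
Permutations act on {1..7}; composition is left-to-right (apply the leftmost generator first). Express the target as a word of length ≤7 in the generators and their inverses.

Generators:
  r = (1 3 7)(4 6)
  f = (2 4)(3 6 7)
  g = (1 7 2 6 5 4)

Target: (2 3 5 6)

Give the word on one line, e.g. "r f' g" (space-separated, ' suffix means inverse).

r g f r' g

  after r: (1 3 7)(4 6)
  after g: (1 3 2 6)(4 5)
  after f: (1 6)(2 7 3 4 5)
  after r': (1 4 5 2 3 6 7)
  after g: (2 3 5 6)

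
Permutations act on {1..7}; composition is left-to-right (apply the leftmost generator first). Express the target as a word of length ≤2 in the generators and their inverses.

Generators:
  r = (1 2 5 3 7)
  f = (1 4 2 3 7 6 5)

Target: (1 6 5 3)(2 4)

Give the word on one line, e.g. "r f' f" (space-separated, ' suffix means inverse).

  after r': (1 7 3 5 2)
  after f: (1 6 5 3)(2 4)

r' f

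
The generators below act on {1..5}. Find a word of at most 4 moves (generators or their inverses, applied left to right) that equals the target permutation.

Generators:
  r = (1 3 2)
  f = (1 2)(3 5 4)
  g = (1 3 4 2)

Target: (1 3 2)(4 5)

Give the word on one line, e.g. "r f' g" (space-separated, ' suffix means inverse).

  after g': (1 2 4 3)
  after g': (1 4)(2 3)
  after r: (1 4 3)
  after f: (1 3 2)(4 5)

g' g' r f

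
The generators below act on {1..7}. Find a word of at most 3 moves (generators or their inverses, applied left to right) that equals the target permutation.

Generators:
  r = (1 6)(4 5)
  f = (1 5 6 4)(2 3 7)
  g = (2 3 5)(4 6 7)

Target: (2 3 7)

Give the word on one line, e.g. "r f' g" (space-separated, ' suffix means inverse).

r f' f'

  after r: (1 6)(4 5)
  after f': (1 5 6 4)(2 7 3)
  after f': (2 3 7)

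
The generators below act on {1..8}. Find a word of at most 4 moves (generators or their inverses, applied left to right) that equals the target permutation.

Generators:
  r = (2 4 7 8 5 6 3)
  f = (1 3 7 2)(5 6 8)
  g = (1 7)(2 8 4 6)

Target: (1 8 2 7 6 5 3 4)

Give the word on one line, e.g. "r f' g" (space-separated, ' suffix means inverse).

  after f: (1 3 7 2)(5 6 8)
  after r: (1 2)(3 8 6 5)(4 7)
  after g: (1 8 2 7 6 5 3 4)

f r g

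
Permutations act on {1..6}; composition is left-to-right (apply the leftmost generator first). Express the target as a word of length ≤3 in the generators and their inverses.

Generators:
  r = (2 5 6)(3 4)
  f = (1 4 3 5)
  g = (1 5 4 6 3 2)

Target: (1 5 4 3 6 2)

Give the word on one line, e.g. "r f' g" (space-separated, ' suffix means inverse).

f r f

  after f: (1 4 3 5)
  after r: (1 3 6 2 5)
  after f: (1 5 4 3 6 2)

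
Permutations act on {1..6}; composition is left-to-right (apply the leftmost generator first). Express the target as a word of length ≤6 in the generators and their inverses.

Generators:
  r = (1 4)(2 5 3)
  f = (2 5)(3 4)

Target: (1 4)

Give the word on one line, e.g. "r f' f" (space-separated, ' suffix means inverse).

  after r: (1 4)(2 5 3)
  after r: (2 3 5)
  after f': (2 4 3)
  after f': (2 3 5)
  after r: (1 4)

r r f' f' r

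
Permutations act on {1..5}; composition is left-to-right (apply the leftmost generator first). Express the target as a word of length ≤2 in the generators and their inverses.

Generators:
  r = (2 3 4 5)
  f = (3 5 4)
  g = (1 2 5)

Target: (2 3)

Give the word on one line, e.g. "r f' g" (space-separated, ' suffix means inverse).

f r

  after f: (3 5 4)
  after r: (2 3)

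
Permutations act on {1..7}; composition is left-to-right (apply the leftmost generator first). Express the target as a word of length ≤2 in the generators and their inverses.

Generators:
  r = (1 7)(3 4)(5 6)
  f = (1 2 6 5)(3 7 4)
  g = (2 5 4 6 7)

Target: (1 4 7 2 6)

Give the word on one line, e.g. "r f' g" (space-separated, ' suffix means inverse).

  after r: (1 7)(3 4)(5 6)
  after f: (1 4 7 2 6)

r f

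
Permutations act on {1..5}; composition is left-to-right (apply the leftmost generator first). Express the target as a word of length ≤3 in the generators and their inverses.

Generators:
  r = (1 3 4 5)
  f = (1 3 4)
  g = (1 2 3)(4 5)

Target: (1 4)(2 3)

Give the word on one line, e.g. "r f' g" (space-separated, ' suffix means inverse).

  after g': (1 3 2)(4 5)
  after r: (1 4)(2 3)

g' r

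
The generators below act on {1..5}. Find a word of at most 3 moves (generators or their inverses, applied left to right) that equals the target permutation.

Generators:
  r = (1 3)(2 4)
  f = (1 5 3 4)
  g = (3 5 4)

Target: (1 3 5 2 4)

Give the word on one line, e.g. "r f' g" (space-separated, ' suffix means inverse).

g r'

  after g: (3 5 4)
  after r': (1 3 5 2 4)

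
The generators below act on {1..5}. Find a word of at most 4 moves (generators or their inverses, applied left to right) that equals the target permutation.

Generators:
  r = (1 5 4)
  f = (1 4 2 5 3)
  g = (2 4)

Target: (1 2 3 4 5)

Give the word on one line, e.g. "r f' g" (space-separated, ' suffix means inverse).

f f

  after f: (1 4 2 5 3)
  after f: (1 2 3 4 5)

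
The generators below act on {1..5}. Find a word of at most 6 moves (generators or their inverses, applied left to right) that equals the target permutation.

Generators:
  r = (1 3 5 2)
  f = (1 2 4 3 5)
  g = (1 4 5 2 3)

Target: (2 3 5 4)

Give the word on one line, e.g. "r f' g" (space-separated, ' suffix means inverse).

f' r' g' f'

  after f': (1 5 3 4 2)
  after r': (1 3 4 5)
  after g': (1 2 5 3)
  after f': (2 3 5 4)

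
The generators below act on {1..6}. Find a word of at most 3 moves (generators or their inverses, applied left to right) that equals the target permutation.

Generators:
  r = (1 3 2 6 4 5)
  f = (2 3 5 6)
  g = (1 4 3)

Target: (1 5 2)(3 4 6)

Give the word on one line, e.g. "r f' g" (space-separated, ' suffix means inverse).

f r'

  after f: (2 3 5 6)
  after r': (1 5 2)(3 4 6)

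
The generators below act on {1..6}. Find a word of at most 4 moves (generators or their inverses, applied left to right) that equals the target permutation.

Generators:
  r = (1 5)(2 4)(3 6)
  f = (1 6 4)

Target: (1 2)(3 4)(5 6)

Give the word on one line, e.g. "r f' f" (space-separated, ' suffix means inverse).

f' r' f

  after f': (1 4 6)
  after r': (1 2 4 3 6 5)
  after f: (1 2)(3 4)(5 6)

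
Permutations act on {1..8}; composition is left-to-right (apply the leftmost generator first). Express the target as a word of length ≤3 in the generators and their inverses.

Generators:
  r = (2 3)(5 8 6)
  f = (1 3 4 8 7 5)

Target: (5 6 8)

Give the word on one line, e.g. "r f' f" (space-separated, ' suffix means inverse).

  after r: (2 3)(5 8 6)
  after r: (5 6 8)

r r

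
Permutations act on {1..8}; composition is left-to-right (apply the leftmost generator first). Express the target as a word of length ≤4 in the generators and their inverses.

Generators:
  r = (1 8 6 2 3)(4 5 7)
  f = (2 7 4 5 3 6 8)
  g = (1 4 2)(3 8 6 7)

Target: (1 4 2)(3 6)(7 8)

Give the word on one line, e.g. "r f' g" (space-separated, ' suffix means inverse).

g' g'

  after g': (1 2 4)(3 7 6 8)
  after g': (1 4 2)(3 6)(7 8)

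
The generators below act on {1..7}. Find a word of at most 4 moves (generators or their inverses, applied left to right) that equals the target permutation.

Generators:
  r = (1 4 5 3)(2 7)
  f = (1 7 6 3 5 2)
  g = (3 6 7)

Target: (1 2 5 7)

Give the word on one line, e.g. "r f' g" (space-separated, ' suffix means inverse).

  after f': (1 2 5 3 6 7)
  after g: (1 2 5 6 3 7)
  after g: (1 2 5 7)

f' g g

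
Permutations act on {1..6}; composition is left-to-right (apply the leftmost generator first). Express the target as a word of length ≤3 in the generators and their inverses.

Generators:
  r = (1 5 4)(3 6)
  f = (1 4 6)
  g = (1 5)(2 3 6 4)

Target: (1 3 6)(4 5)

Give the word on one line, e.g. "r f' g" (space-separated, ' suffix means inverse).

f' r

  after f': (1 6 4)
  after r: (1 3 6)(4 5)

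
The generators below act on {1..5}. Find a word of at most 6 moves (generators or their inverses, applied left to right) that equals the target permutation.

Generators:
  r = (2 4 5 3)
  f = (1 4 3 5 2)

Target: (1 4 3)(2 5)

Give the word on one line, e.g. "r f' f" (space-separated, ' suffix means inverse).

  after f: (1 4 3 5 2)
  after f: (1 3 2 4 5)
  after f: (1 5 4 2 3)
  after r': (1 4 3)(2 5)

f f f r'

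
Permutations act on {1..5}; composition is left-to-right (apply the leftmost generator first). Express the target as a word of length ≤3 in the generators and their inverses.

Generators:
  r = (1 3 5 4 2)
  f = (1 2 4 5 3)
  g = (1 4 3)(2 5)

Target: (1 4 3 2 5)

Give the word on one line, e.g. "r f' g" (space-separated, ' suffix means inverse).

  after r': (1 2 4 5 3)
  after f: (1 4 3 2 5)

r' f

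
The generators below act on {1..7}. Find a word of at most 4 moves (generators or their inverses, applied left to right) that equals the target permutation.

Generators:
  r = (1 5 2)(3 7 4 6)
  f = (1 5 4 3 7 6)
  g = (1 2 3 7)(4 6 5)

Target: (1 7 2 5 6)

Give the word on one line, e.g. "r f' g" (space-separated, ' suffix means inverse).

  after f': (1 6 7 3 4 5)
  after f': (1 7 4)(3 5 6)
  after g': (1 3 6 2)(4 7 5)
  after r: (1 7 2 5 6)

f' f' g' r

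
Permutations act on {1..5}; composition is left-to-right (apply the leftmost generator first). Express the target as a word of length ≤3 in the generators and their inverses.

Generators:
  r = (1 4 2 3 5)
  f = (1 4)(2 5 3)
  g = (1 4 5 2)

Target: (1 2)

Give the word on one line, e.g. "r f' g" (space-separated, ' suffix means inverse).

f r

  after f: (1 4)(2 5 3)
  after r: (1 2)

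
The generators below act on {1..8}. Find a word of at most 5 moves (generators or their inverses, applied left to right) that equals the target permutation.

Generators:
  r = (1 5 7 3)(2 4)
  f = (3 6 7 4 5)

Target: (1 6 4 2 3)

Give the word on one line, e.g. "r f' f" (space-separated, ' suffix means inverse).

  after r: (1 5 7 3)(2 4)
  after f: (1 3)(2 5 4)(6 7)
  after f: (1 6 4 2 3)

r f f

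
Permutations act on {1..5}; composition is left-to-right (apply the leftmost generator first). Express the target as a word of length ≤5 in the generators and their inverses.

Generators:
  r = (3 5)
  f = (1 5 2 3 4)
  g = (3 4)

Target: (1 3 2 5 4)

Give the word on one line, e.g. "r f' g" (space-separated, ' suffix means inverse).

r f r

  after r: (3 5)
  after f: (1 5 4)(2 3)
  after r: (1 3 2 5 4)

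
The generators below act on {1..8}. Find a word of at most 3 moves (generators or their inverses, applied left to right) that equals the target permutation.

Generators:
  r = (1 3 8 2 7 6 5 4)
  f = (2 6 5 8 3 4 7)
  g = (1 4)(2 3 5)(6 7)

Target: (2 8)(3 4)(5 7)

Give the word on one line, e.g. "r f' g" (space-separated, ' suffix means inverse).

  after r': (1 4 5 6 7 2 8 3)
  after g': (2 8)(3 4)(5 7)

r' g'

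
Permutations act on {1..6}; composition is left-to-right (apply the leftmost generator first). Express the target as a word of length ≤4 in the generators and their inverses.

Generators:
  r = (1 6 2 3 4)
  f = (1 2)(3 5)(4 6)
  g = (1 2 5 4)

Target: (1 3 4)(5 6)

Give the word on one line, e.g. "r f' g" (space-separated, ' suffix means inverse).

g' r' g' g'

  after g': (1 4 5 2)
  after r': (1 3 2 4 5 6)
  after g': (1 3)(2 5 6 4)
  after g': (1 3 4)(5 6)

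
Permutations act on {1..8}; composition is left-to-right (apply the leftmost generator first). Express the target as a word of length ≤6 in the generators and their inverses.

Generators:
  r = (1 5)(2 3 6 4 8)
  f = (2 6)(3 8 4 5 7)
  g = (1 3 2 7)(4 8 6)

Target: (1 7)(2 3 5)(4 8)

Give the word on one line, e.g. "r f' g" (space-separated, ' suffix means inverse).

r r f g'

  after r: (1 5)(2 3 6 4 8)
  after r: (2 6 8 3 4)
  after f: (3 5 7)(4 6)
  after g': (1 7)(2 3 5)(4 8)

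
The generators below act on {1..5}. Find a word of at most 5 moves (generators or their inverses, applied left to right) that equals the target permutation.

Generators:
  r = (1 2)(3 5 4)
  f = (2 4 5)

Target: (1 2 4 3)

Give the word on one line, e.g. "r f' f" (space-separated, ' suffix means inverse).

  after r: (1 2)(3 5 4)
  after r: (3 4 5)
  after f: (2 4)(3 5)
  after f: (2 5 3)
  after r: (1 2 4 3)

r r f f r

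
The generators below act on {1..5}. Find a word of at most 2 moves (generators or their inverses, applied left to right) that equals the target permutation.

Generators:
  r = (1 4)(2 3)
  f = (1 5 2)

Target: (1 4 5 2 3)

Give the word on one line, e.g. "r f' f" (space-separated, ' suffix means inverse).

r f

  after r: (1 4)(2 3)
  after f: (1 4 5 2 3)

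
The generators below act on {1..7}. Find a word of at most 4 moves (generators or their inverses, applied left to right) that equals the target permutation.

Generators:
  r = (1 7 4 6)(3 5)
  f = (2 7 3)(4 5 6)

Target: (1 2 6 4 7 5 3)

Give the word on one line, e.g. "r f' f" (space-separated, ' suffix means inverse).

f' r f' r

  after f': (2 3 7)(4 6 5)
  after r: (1 7 2 5 6 3 4)
  after f': (1 2 4)(3 6 7)
  after r: (1 2 6 4 7 5 3)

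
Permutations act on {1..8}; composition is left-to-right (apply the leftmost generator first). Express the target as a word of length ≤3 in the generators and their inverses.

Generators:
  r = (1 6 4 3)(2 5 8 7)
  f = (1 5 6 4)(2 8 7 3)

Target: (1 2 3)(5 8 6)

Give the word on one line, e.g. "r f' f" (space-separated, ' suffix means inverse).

r' f

  after r': (1 3 4 6)(2 7 8 5)
  after f: (1 2 3)(5 8 6)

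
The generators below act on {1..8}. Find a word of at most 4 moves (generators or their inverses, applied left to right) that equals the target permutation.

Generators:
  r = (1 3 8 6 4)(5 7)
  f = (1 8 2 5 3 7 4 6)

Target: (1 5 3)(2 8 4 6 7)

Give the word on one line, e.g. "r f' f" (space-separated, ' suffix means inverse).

  after r: (1 3 8 6 4)(5 7)
  after f': (1 5 3)(2 8 4 6 7)

r f'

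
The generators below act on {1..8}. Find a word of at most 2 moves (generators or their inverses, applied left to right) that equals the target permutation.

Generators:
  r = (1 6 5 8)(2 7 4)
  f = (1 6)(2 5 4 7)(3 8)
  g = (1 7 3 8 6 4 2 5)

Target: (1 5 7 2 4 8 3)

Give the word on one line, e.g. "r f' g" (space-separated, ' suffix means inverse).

f' r

  after f': (1 6)(2 7 4 5)(3 8)
  after r: (1 5 7 2 4 8 3)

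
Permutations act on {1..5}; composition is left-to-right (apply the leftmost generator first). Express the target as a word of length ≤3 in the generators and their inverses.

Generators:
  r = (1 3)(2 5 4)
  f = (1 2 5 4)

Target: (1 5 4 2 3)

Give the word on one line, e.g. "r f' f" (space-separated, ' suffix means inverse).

  after f': (1 4 5 2)
  after r': (1 5 4 2 3)

f' r'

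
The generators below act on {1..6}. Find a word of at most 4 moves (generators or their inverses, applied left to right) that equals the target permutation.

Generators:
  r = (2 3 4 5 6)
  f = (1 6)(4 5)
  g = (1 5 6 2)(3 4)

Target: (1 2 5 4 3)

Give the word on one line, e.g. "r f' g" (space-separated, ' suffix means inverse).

r f g f

  after r: (2 3 4 5 6)
  after f: (1 6 2 3 5)
  after g: (1 2 4 3 6)
  after f: (1 2 5 4 3)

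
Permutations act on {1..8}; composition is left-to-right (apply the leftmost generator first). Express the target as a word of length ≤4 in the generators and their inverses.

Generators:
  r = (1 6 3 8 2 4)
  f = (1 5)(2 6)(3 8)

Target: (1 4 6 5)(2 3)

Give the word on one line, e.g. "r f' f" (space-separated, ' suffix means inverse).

  after r': (1 4 2 8 3 6)
  after f': (1 4 6 5)(2 3)

r' f'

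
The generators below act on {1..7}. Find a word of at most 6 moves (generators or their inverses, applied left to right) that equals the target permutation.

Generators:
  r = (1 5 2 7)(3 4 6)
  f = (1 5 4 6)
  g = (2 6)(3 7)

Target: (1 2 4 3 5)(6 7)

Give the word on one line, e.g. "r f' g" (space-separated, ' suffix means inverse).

g' f r f

  after g': (2 6)(3 7)
  after f: (1 5 4 6 2)(3 7)
  after r: (1 2 5 6 7 4 3)
  after f: (1 2 4 3 5)(6 7)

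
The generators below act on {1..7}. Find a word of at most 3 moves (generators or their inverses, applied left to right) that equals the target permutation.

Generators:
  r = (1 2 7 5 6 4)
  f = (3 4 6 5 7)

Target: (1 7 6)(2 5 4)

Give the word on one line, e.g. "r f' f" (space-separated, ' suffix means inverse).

r r

  after r: (1 2 7 5 6 4)
  after r: (1 7 6)(2 5 4)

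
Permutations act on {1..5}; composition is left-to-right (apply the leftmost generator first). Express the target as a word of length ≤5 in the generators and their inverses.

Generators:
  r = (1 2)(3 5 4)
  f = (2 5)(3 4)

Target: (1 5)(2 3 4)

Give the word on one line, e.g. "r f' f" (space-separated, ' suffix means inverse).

  after f': (2 5)(3 4)
  after r: (1 2 4 5)
  after f': (1 5)(2 3 4)

f' r f'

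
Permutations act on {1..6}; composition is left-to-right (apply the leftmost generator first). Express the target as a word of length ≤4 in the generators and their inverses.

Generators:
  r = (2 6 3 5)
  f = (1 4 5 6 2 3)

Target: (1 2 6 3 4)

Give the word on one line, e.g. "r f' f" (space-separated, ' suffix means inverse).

  after r: (2 6 3 5)
  after f': (1 3 4)(2 5 6)
  after r: (1 5 3 4)
  after r: (1 2 6 3 4)

r f' r r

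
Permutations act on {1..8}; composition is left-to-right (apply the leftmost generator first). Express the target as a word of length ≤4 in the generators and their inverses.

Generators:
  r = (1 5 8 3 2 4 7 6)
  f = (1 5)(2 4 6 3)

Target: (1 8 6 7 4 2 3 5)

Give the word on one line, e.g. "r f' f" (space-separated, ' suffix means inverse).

f' r f'

  after f': (1 5)(2 3 6 4)
  after r: (1 8 3)(6 7)
  after f': (1 8 6 7 4 2 3 5)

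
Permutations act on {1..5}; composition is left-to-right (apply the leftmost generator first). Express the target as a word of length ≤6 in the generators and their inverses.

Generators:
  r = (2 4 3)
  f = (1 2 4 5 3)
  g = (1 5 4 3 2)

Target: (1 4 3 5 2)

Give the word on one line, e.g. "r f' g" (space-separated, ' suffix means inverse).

r' r' g r g

  after r': (2 3 4)
  after r': (2 4 3)
  after g: (1 5 4 2 3)
  after r: (1 5 3)
  after g: (1 4 3 5 2)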